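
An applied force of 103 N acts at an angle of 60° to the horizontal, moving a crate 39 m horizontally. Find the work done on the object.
W = F·d·cosθ = (103)(39)cos(60°) = 2009 J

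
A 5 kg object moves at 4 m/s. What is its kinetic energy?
KE = ½mv² = ½(5)(4)² = 40.0 J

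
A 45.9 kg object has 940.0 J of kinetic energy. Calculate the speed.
v = √(2·KE/m) = √(2·940.0/45.9) = 6.4 m/s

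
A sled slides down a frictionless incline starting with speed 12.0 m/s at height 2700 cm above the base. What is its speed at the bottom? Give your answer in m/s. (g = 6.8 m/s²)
Convert to SI: v₀ = 12.0 m/s, h = 27.0 m
½mv₀² + mgh = ½mv² ⇒ v = √(v₀² + 2gh) = √(12.0² + 2·6.8·27.0) = 22.61 m/s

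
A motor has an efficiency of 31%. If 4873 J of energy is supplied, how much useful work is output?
W_out = η·W_in = 0.31·4873 = 1510.63 J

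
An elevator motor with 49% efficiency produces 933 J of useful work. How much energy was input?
W_in = W_out/η = 933/0.49 = 1904 J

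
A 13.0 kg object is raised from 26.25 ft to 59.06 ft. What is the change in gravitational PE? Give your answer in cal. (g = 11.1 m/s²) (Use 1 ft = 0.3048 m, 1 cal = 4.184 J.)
Convert to SI: m = 13.0 kg, Δh = 10.0005 m
ΔPE = mgΔh = (13.0)(11.1)(10.0005) = 1443.07 J = 344.9 cal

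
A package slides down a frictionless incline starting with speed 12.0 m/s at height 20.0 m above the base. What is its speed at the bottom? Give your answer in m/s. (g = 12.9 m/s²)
½mv₀² + mgh = ½mv² ⇒ v = √(v₀² + 2gh) = √(12.0² + 2·12.9·20.0) = 25.69 m/s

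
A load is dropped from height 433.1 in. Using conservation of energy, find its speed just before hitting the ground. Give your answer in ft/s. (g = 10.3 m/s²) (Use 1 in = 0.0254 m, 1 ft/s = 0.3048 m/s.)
Convert to SI: h = 11.0007 m
mgh = ½mv² ⇒ v = √(2gh) = √(2·10.3·11.0007) = 15.0537 m/s = 49.39 ft/s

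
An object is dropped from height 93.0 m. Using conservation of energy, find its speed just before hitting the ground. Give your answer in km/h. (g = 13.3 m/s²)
mgh = ½mv² ⇒ v = √(2gh) = √(2·13.3·93.0) = 49.7373 m/s = 179.1 km/h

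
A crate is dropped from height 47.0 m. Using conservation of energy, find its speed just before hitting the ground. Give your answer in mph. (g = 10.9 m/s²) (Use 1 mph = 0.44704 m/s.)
mgh = ½mv² ⇒ v = √(2gh) = √(2·10.9·47.0) = 32.0094 m/s = 71.6 mph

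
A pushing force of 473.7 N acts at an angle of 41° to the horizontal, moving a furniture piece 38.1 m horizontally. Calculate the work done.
W = F·d·cosθ = (473.7)(38.1)cos(41°) = 13620 J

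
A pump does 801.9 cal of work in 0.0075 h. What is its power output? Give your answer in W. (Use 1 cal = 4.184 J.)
Convert to SI: W = 3355.15 J, t = 27.0 s
P = W/t = 3355.15/27.0 = 124.3 W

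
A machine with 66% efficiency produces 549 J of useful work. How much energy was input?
W_in = W_out/η = 549/0.66 = 831.8 J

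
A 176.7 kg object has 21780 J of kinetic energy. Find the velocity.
v = √(2·KE/m) = √(2·21780/176.7) = 15.7 m/s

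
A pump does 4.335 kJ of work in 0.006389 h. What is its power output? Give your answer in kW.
Convert to SI: W = 4335.0 J, t = 23.0004 s
P = W/t = 4335.0/23.0004 = 188.475 W = 0.1885 kW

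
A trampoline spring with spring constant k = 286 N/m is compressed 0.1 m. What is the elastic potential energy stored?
PE = ½kx² = ½(286)(0.1)² = 1.43 J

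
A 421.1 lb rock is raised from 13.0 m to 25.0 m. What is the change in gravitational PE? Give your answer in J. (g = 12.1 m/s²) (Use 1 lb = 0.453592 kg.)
Convert to SI: m = 191.008 kg, Δh = 12.0 m
ΔPE = mgΔh = (191.008)(12.1)(12.0) = 27730 J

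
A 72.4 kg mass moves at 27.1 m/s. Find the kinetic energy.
KE = ½mv² = ½(72.4)(27.1)² = 26590 J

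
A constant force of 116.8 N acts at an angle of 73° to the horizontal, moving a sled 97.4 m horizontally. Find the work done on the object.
W = F·d·cosθ = (116.8)(97.4)cos(73°) = 3326 J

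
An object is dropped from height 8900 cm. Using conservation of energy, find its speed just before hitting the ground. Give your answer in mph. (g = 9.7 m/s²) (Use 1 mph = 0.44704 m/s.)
Convert to SI: h = 89.0 m
mgh = ½mv² ⇒ v = √(2gh) = √(2·9.7·89.0) = 41.5524 m/s = 92.95 mph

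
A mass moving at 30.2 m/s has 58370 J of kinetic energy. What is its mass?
m = 2·KE/v² = 2·58370/(30.2)² = 128.0 kg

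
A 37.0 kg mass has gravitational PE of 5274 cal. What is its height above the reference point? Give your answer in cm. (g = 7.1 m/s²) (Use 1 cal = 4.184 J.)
Convert to SI: m = 37.0 kg, PE = 22066.4 J
h = PE/(mg) = 22066.4/(37.0·7.1) = 83.9985 m = 8400 cm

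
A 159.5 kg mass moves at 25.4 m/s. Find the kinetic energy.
KE = ½mv² = ½(159.5)(25.4)² = 51450 J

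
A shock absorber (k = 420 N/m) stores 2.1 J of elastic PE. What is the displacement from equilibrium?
x = √(2·PE/k) = √(2·2.1/420) = 0.1 m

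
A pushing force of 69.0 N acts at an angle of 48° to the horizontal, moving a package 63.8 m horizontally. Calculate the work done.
W = F·d·cosθ = (69.0)(63.8)cos(48°) = 2946 J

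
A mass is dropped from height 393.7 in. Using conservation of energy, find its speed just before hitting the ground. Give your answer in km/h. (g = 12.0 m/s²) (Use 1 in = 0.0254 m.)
Convert to SI: h = 9.99998 m
mgh = ½mv² ⇒ v = √(2gh) = √(2·12.0·9.99998) = 15.4919 m/s = 55.77 km/h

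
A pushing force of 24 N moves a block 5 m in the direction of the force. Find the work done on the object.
W = F·d = (24)(5) = 120.0 J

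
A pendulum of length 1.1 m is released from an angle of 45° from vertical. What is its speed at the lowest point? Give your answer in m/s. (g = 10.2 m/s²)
h = L(1 − cosθ) = 1.1(1 − cos45°) = 0.322183 m
v = √(2gh) = √(2·10.2·0.322183) = 2.564 m/s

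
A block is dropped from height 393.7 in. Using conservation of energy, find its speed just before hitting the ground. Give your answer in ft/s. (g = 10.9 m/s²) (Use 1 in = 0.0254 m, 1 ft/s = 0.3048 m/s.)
Convert to SI: h = 9.99998 m
mgh = ½mv² ⇒ v = √(2gh) = √(2·10.9·9.99998) = 14.7648 m/s = 48.44 ft/s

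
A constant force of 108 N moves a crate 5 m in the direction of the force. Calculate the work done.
W = F·d = (108)(5) = 540.0 J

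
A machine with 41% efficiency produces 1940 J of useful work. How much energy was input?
W_in = W_out/η = 1940/0.41 = 4732 J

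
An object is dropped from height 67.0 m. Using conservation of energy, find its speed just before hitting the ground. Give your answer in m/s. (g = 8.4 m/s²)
mgh = ½mv² ⇒ v = √(2gh) = √(2·8.4·67.0) = 33.55 m/s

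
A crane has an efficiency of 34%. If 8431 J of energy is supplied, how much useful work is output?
W_out = η·W_in = 0.34·8431 = 2866.54 J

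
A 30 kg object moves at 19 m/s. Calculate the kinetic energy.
KE = ½mv² = ½(30)(19)² = 5415.0 J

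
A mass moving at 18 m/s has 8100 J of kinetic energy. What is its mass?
m = 2·KE/v² = 2·8100/(18)² = 50.0 kg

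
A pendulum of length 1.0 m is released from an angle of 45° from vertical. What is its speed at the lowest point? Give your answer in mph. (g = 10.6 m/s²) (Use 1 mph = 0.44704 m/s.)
h = L(1 − cosθ) = 1.0(1 − cos45°) = 0.292893 m
v = √(2gh) = √(2·10.6·0.292893) = 2.49185 m/s = 5.574 mph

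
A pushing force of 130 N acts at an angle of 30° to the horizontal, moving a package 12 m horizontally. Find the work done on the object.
W = F·d·cosθ = (130)(12)cos(30°) = 1351 J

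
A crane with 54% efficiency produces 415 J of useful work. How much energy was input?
W_in = W_out/η = 415/0.54 = 768.5 J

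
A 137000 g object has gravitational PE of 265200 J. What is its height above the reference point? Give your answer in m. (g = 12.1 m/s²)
Convert to SI: m = 137.0 kg, PE = 265200 J
h = PE/(mg) = 265200/(137.0·12.1) = 160.0 m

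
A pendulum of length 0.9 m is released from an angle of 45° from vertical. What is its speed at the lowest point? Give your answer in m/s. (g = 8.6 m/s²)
h = L(1 − cosθ) = 0.9(1 − cos45°) = 0.263604 m
v = √(2gh) = √(2·8.6·0.263604) = 2.129 m/s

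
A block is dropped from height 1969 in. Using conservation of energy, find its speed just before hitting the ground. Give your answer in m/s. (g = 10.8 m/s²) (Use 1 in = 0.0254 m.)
Convert to SI: h = 50.0126 m
mgh = ½mv² ⇒ v = √(2gh) = √(2·10.8·50.0126) = 32.87 m/s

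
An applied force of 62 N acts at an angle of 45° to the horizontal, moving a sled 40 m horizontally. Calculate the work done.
W = F·d·cosθ = (62)(40)cos(45°) = 1754 J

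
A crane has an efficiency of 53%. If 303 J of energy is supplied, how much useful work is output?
W_out = η·W_in = 0.53·303 = 160.59 J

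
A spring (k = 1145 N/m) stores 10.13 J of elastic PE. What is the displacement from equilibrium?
x = √(2·PE/k) = √(2·10.13/1145) = 0.133 m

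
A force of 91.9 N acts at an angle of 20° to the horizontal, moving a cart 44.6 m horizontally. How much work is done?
W = F·d·cosθ = (91.9)(44.6)cos(20°) = 3852 J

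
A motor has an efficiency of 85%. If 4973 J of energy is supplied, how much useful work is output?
W_out = η·W_in = 0.85·4973 = 4227.05 J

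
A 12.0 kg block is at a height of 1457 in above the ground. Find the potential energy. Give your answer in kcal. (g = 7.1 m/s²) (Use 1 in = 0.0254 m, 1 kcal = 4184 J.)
Convert to SI: m = 12.0 kg, h = 37.0078 m
PE = mgh = (12.0)(7.1)(37.0078) = 3153.06 J = 0.7536 kcal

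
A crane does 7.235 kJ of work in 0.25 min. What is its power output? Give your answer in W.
Convert to SI: W = 7235.0 J, t = 15.0 s
P = W/t = 7235.0/15.0 = 482.3 W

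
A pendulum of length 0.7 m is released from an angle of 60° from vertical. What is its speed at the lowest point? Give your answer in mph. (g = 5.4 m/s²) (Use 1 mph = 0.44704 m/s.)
h = L(1 − cosθ) = 0.7(1 − cos60°) = 0.35 m
v = √(2gh) = √(2·5.4·0.35) = 1.94422 m/s = 4.349 mph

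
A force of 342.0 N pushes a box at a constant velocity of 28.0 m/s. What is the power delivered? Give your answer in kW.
P = Fv = (342.0)(28.0) = 9576.0 W = 9.576 kW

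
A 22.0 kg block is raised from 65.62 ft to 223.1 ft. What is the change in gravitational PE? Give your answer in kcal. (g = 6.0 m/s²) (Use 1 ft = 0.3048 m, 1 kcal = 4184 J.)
Convert to SI: m = 22.0 kg, Δh = 47.9999 m
ΔPE = mgΔh = (22.0)(6.0)(47.9999) = 6335.99 J = 1.514 kcal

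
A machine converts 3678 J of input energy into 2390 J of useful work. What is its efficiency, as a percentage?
η = W_out/W_in = 2390/3678 = 64.98%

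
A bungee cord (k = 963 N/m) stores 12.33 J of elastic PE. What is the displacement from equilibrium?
x = √(2·PE/k) = √(2·12.33/963) = 0.16 m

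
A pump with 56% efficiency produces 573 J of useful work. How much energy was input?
W_in = W_out/η = 573/0.56 = 1023 J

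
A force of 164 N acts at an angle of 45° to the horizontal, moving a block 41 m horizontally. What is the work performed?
W = F·d·cosθ = (164)(41)cos(45°) = 4755 J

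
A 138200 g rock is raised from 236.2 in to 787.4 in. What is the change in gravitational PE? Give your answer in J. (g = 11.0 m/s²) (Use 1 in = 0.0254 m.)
Convert to SI: m = 138.2 kg, Δh = 14.0005 m
ΔPE = mgΔh = (138.2)(11.0)(14.0005) = 21280 J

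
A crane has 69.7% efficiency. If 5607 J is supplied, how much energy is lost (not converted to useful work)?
W_lost = W_in(1 − η) = 5607·(1 − 0.697) = 1699 J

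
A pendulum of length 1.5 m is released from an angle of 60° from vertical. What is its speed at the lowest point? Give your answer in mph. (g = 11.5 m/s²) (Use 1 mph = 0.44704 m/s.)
h = L(1 − cosθ) = 1.5(1 − cos60°) = 0.75 m
v = √(2gh) = √(2·11.5·0.75) = 4.15331 m/s = 9.291 mph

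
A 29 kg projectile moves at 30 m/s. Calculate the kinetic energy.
KE = ½mv² = ½(29)(30)² = 13050.0 J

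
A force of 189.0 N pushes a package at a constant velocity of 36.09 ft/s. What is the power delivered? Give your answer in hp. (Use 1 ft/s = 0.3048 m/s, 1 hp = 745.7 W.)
Convert to SI: F = 189.0 N, v = 11.0002 m/s
P = Fv = (189.0)(11.0002) = 2079.04 W = 2.788 hp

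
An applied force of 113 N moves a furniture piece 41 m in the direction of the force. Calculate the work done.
W = F·d = (113)(41) = 4633 J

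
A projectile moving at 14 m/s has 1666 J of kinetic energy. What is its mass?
m = 2·KE/v² = 2·1666/(14)² = 17.0 kg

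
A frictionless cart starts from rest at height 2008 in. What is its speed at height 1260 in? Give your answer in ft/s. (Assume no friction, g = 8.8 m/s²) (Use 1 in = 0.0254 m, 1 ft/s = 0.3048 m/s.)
Convert to SI: h₁−h₂ = 18.9992 m
mgh₁ = mgh₂ + ½mv² ⇒ v = √(2g(h₁−h₂)) = √(2·8.8·18.9992) = 18.2862 m/s = 59.99 ft/s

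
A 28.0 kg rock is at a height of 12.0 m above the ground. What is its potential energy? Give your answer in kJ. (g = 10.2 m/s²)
PE = mgh = (28.0)(10.2)(12.0) = 3427.2 J = 3.427 kJ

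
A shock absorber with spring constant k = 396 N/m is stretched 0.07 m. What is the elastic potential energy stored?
PE = ½kx² = ½(396)(0.07)² = 0.9702 J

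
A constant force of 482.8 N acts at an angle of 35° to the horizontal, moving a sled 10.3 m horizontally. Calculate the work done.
W = F·d·cosθ = (482.8)(10.3)cos(35°) = 4074 J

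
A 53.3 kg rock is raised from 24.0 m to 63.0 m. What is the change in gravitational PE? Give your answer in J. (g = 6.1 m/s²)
ΔPE = mgΔh = (53.3)(6.1)(39.0) = 12680 J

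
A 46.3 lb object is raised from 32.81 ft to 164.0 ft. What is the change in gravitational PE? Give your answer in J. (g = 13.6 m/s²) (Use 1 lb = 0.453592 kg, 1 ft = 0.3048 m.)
Convert to SI: m = 21.0013 kg, Δh = 39.9867 m
ΔPE = mgΔh = (21.0013)(13.6)(39.9867) = 11420 J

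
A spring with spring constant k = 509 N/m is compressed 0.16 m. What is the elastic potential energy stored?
PE = ½kx² = ½(509)(0.16)² = 6.515 J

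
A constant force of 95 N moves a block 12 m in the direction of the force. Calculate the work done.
W = F·d = (95)(12) = 1140 J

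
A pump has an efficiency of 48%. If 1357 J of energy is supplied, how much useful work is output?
W_out = η·W_in = 0.48·1357 = 651.36 J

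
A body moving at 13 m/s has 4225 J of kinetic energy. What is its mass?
m = 2·KE/v² = 2·4225/(13)² = 50.0 kg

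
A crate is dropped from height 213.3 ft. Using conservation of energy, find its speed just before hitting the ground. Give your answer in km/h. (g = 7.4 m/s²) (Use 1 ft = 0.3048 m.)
Convert to SI: h = 65.0138 m
mgh = ½mv² ⇒ v = √(2gh) = √(2·7.4·65.0138) = 31.0194 m/s = 111.7 km/h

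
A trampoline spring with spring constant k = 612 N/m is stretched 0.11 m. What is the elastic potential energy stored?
PE = ½kx² = ½(612)(0.11)² = 3.703 J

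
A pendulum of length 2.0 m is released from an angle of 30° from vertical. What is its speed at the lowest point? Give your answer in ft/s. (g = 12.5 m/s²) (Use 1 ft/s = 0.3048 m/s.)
h = L(1 − cosθ) = 2.0(1 − cos30°) = 0.267949 m
v = √(2gh) = √(2·12.5·0.267949) = 2.58819 m/s = 8.491 ft/s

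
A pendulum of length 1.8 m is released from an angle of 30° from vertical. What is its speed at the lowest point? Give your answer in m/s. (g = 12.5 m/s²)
h = L(1 − cosθ) = 1.8(1 − cos30°) = 0.241154 m
v = √(2gh) = √(2·12.5·0.241154) = 2.455 m/s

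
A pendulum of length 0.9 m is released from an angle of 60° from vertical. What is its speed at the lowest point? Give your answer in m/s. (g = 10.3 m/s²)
h = L(1 − cosθ) = 0.9(1 − cos60°) = 0.45 m
v = √(2gh) = √(2·10.3·0.45) = 3.045 m/s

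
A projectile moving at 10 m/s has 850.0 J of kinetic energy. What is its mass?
m = 2·KE/v² = 2·850.0/(10)² = 17.0 kg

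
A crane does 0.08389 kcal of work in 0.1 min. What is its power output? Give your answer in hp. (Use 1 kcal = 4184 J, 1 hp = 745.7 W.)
Convert to SI: W = 350.996 J, t = 6.0 s
P = W/t = 350.996/6.0 = 58.4993 W = 0.07845 hp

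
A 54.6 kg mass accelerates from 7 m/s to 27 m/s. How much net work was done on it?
W = ΔKE = ½m(v₂² − v₁²) = ½(54.6)(27² − 7²) = 18564.0 J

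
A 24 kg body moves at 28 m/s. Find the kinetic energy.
KE = ½mv² = ½(24)(28)² = 9408.0 J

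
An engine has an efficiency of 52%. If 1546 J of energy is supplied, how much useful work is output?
W_out = η·W_in = 0.52·1546 = 803.92 J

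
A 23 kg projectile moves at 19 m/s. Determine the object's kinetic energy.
KE = ½mv² = ½(23)(19)² = 4151.5 J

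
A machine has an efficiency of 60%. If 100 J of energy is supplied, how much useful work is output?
W_out = η·W_in = 0.6·100 = 60.0 J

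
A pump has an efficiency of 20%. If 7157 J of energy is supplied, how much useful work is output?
W_out = η·W_in = 0.2·7157 = 1431.4 J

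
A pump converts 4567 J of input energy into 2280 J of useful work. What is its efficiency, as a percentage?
η = W_out/W_in = 2280/4567 = 49.92%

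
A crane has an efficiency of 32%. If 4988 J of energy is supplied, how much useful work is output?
W_out = η·W_in = 0.32·4988 = 1596.16 J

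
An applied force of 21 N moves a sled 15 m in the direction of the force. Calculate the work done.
W = F·d = (21)(15) = 315.0 J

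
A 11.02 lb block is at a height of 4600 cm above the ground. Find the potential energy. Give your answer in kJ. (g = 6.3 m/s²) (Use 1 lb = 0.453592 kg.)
Convert to SI: m = 4.99858 kg, h = 46.0 m
PE = mgh = (4.99858)(6.3)(46.0) = 1448.59 J = 1.449 kJ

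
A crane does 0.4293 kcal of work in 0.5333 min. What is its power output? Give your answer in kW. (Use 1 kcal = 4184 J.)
Convert to SI: W = 1796.19 J, t = 31.998 s
P = W/t = 1796.19/31.998 = 56.1345 W = 0.05613 kW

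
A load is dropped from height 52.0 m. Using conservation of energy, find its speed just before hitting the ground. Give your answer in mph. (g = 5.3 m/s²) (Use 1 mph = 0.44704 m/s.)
mgh = ½mv² ⇒ v = √(2gh) = √(2·5.3·52.0) = 23.4776 m/s = 52.52 mph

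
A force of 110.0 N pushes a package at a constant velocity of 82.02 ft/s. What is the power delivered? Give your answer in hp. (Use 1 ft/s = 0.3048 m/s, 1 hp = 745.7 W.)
Convert to SI: F = 110.0 N, v = 24.9997 m/s
P = Fv = (110.0)(24.9997) = 2749.97 W = 3.688 hp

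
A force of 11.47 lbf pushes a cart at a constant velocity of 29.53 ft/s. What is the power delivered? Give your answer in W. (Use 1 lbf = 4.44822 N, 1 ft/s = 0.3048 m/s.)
Convert to SI: F = 51.0211 N, v = 9.00074 m/s
P = Fv = (51.0211)(9.00074) = 459.2 W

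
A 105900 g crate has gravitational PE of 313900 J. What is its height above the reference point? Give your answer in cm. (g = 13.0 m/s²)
Convert to SI: m = 105.9 kg, PE = 313900 J
h = PE/(mg) = 313900/(105.9·13.0) = 228.009 m = 22800 cm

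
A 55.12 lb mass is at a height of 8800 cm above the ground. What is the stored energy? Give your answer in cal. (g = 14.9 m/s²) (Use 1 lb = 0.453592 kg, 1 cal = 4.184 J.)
Convert to SI: m = 25.002 kg, h = 88.0 m
PE = mgh = (25.002)(14.9)(88.0) = 32782.6 J = 7835 cal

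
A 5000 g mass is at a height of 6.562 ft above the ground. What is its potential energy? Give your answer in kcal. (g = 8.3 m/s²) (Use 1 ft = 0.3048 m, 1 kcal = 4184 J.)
Convert to SI: m = 5.0 kg, h = 2.0001 m
PE = mgh = (5.0)(8.3)(2.0001) = 83.0041 J = 0.01984 kcal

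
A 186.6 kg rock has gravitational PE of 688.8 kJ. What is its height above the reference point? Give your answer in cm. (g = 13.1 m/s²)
Convert to SI: m = 186.6 kg, PE = 688800 J
h = PE/(mg) = 688800/(186.6·13.1) = 281.78 m = 28180 cm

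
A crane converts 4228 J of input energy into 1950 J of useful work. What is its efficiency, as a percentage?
η = W_out/W_in = 1950/4228 = 46.12%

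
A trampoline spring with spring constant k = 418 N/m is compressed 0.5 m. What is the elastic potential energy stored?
PE = ½kx² = ½(418)(0.5)² = 52.25 J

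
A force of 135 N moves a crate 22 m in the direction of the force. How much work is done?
W = F·d = (135)(22) = 2970 J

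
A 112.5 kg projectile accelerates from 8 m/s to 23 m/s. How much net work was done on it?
W = ΔKE = ½m(v₂² − v₁²) = ½(112.5)(23² − 8²) = 26156.25 J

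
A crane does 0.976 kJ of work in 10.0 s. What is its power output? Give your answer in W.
Convert to SI: W = 976.0 J, t = 10.0 s
P = W/t = 976.0/10.0 = 97.6 W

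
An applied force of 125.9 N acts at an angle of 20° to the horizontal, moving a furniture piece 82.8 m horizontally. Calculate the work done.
W = F·d·cosθ = (125.9)(82.8)cos(20°) = 9796 J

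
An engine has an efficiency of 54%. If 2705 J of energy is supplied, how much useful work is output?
W_out = η·W_in = 0.54·2705 = 1460.7 J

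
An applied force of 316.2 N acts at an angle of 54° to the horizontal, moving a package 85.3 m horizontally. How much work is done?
W = F·d·cosθ = (316.2)(85.3)cos(54°) = 15850 J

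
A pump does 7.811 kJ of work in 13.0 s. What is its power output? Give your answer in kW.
Convert to SI: W = 7811.0 J, t = 13.0 s
P = W/t = 7811.0/13.0 = 600.846 W = 0.6008 kW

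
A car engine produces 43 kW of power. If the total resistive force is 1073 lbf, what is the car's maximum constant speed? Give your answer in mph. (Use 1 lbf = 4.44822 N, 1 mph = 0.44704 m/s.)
Convert to SI: F = 4772.94 N
P = Fv ⇒ v = P/F = 43000 W/4772.94 N = 9.00912 m/s = 20.15 mph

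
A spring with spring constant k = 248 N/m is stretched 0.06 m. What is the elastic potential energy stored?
PE = ½kx² = ½(248)(0.06)² = 0.4464 J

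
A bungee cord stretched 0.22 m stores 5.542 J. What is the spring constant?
k = 2·PE/x² = 2·5.542/(0.22)² = 229.0 N/m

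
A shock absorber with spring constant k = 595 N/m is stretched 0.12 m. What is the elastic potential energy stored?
PE = ½kx² = ½(595)(0.12)² = 4.284 J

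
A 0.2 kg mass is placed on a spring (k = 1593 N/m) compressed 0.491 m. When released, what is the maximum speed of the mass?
½kx² = ½mv² ⇒ v = x√(k/m) = (0.491)√(1593/0.2) = 43.82 m/s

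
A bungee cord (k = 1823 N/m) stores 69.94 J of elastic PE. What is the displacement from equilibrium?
x = √(2·PE/k) = √(2·69.94/1823) = 0.277 m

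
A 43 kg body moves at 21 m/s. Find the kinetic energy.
KE = ½mv² = ½(43)(21)² = 9481.5 J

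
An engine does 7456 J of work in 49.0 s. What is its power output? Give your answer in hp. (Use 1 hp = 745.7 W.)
P = W/t = 7456.0/49.0 = 152.163 W = 0.2041 hp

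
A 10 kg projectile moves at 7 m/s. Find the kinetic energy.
KE = ½mv² = ½(10)(7)² = 245.0 J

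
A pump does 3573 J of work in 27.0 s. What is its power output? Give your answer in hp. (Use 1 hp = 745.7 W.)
P = W/t = 3573.0/27.0 = 132.333 W = 0.1775 hp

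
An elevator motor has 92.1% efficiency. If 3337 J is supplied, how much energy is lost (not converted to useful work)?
W_lost = W_in(1 − η) = 3337·(1 − 0.921) = 263.6 J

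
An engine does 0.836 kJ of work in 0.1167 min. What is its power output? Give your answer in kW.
Convert to SI: W = 836.0 J, t = 7.002 s
P = W/t = 836.0/7.002 = 119.394 W = 0.1194 kW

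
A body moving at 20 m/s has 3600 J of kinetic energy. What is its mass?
m = 2·KE/v² = 2·3600/(20)² = 18.0 kg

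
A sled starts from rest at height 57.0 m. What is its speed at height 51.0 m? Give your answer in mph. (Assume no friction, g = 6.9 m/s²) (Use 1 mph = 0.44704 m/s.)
mgh₁ = mgh₂ + ½mv² ⇒ v = √(2g(h₁−h₂)) = √(2·6.9·6.0) = 9.09945 m/s = 20.35 mph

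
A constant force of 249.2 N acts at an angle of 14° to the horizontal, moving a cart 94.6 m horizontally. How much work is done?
W = F·d·cosθ = (249.2)(94.6)cos(14°) = 22870 J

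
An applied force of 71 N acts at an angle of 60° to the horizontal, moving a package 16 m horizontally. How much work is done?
W = F·d·cosθ = (71)(16)cos(60°) = 568.0 J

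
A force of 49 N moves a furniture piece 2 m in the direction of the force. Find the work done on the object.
W = F·d = (49)(2) = 98.0 J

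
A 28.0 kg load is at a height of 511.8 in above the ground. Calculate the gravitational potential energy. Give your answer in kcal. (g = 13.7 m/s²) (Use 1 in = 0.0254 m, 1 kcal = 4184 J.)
Convert to SI: m = 28.0 kg, h = 12.9997 m
PE = mgh = (28.0)(13.7)(12.9997) = 4986.69 J = 1.192 kcal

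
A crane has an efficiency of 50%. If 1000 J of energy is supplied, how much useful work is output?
W_out = η·W_in = 0.5·1000 = 500.0 J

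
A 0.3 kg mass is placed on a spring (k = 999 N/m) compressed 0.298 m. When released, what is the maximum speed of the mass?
½kx² = ½mv² ⇒ v = x√(k/m) = (0.298)√(999/0.3) = 17.2 m/s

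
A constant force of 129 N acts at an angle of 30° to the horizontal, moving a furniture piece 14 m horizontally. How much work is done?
W = F·d·cosθ = (129)(14)cos(30°) = 1564 J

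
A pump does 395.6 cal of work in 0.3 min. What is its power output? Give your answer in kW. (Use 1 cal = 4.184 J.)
Convert to SI: W = 1655.19 J, t = 18.0 s
P = W/t = 1655.19/18.0 = 91.955 W = 0.09196 kW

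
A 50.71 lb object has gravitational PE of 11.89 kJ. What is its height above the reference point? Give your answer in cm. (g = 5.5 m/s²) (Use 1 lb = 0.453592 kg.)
Convert to SI: m = 23.0017 kg, PE = 11890.0 J
h = PE/(mg) = 11890.0/(23.0017·5.5) = 93.9854 m = 9399 cm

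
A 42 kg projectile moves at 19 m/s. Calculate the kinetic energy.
KE = ½mv² = ½(42)(19)² = 7581.0 J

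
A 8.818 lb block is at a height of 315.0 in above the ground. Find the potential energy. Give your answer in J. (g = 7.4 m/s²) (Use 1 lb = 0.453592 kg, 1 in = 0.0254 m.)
Convert to SI: m = 3.99977 kg, h = 8.001 m
PE = mgh = (3.99977)(7.4)(8.001) = 236.8 J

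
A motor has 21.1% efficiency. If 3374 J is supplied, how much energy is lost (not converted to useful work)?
W_lost = W_in(1 − η) = 3374·(1 − 0.211) = 2662 J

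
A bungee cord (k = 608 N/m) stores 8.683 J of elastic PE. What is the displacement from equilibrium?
x = √(2·PE/k) = √(2·8.683/608) = 0.169 m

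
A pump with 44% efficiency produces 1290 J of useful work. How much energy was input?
W_in = W_out/η = 1290/0.44 = 2932 J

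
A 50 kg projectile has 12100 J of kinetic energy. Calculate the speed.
v = √(2·KE/m) = √(2·12100/50) = 22.0 m/s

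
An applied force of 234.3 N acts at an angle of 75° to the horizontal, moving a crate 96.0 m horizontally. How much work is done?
W = F·d·cosθ = (234.3)(96.0)cos(75°) = 5822 J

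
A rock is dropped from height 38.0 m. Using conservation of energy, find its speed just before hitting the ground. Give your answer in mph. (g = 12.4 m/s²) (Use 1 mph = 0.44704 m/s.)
mgh = ½mv² ⇒ v = √(2gh) = √(2·12.4·38.0) = 30.6985 m/s = 68.67 mph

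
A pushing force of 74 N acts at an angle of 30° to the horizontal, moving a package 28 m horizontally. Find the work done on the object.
W = F·d·cosθ = (74)(28)cos(30°) = 1794 J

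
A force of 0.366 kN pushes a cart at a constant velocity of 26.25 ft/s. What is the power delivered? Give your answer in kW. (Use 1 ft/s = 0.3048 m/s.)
Convert to SI: F = 366.0 N, v = 8.001 m/s
P = Fv = (366.0)(8.001) = 2928.37 W = 2.928 kW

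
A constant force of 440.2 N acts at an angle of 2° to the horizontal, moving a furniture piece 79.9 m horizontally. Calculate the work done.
W = F·d·cosθ = (440.2)(79.9)cos(2°) = 35150 J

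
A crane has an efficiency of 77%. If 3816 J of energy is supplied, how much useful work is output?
W_out = η·W_in = 0.77·3816 = 2938.32 J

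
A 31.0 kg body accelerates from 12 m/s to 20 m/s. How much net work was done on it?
W = ΔKE = ½m(v₂² − v₁²) = ½(31.0)(20² − 12²) = 3968.0 J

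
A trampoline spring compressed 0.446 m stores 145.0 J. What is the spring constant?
k = 2·PE/x² = 2·145.0/(0.446)² = 1458 N/m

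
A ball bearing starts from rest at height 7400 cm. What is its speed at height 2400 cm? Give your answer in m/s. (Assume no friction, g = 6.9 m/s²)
Convert to SI: h₁−h₂ = 50.0 m
mgh₁ = mgh₂ + ½mv² ⇒ v = √(2g(h₁−h₂)) = √(2·6.9·50.0) = 26.27 m/s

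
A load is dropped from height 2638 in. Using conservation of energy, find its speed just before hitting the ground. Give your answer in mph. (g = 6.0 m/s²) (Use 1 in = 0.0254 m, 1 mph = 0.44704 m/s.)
Convert to SI: h = 67.0052 m
mgh = ½mv² ⇒ v = √(2gh) = √(2·6.0·67.0052) = 28.356 m/s = 63.43 mph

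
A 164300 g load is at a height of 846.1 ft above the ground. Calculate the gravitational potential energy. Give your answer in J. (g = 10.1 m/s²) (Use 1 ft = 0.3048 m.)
Convert to SI: m = 164.3 kg, h = 257.891 m
PE = mgh = (164.3)(10.1)(257.891) = 428000 J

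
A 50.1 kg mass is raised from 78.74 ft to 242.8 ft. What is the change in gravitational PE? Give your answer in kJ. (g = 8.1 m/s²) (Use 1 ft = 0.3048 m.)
Convert to SI: m = 50.1 kg, Δh = 50.0055 m
ΔPE = mgΔh = (50.1)(8.1)(50.0055) = 20292.7 J = 20.29 kJ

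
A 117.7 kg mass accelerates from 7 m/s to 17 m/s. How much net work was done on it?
W = ΔKE = ½m(v₂² − v₁²) = ½(117.7)(17² − 7²) = 14124.0 J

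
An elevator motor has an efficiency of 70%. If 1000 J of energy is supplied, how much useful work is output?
W_out = η·W_in = 0.7·1000 = 700.0 J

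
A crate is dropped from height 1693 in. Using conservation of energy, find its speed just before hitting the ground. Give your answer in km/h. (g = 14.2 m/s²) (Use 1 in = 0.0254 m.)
Convert to SI: h = 43.0022 m
mgh = ½mv² ⇒ v = √(2gh) = √(2·14.2·43.0022) = 34.9466 m/s = 125.8 km/h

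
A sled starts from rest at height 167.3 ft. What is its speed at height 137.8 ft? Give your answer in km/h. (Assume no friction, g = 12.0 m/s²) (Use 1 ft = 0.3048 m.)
Convert to SI: h₁−h₂ = 8.9916 m
mgh₁ = mgh₂ + ½mv² ⇒ v = √(2g(h₁−h₂)) = √(2·12.0·8.9916) = 14.6901 m/s = 52.88 km/h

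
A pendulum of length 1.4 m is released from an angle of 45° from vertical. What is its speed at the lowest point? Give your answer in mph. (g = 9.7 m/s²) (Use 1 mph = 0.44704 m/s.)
h = L(1 − cosθ) = 1.4(1 − cos45°) = 0.410051 m
v = √(2gh) = √(2·9.7·0.410051) = 2.82046 m/s = 6.309 mph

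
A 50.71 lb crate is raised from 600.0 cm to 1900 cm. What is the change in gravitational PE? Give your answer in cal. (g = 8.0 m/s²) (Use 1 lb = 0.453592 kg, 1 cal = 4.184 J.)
Convert to SI: m = 23.0017 kg, Δh = 13.0 m
ΔPE = mgΔh = (23.0017)(8.0)(13.0) = 2392.17 J = 571.7 cal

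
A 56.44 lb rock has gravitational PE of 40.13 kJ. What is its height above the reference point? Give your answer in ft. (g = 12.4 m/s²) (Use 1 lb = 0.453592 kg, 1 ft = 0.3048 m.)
Convert to SI: m = 25.6007 kg, PE = 40130.0 J
h = PE/(mg) = 40130.0/(25.6007·12.4) = 126.414 m = 414.7 ft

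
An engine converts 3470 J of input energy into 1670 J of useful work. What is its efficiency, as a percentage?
η = W_out/W_in = 1670/3470 = 48.13%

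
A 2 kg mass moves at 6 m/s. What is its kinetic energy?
KE = ½mv² = ½(2)(6)² = 36.0 J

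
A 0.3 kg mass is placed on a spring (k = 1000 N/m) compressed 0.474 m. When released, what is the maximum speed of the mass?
½kx² = ½mv² ⇒ v = x√(k/m) = (0.474)√(1000/0.3) = 27.37 m/s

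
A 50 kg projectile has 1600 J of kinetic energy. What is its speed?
v = √(2·KE/m) = √(2·1600/50) = 8.0 m/s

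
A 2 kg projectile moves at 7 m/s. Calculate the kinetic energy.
KE = ½mv² = ½(2)(7)² = 49.0 J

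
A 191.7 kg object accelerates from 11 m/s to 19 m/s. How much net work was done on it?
W = ΔKE = ½m(v₂² − v₁²) = ½(191.7)(19² − 11²) = 23004.0 J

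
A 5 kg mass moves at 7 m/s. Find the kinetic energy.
KE = ½mv² = ½(5)(7)² = 122.5 J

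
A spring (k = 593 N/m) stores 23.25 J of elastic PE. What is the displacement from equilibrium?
x = √(2·PE/k) = √(2·23.25/593) = 0.28 m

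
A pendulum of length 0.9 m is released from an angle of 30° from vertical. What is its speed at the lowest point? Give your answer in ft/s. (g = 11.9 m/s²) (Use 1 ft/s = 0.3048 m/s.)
h = L(1 − cosθ) = 0.9(1 − cos30°) = 0.120577 m
v = √(2gh) = √(2·11.9·0.120577) = 1.69403 m/s = 5.558 ft/s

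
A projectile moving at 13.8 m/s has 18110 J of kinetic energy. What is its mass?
m = 2·KE/v² = 2·18110/(13.8)² = 190.2 kg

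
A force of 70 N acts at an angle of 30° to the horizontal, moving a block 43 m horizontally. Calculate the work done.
W = F·d·cosθ = (70)(43)cos(30°) = 2607 J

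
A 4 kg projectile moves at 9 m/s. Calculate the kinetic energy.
KE = ½mv² = ½(4)(9)² = 162.0 J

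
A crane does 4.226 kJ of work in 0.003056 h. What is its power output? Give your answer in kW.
Convert to SI: W = 4226.0 J, t = 11.0016 s
P = W/t = 4226.0/11.0016 = 384.126 W = 0.3841 kW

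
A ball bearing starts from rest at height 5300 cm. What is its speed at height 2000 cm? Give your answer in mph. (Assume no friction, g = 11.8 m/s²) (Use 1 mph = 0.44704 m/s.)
Convert to SI: h₁−h₂ = 33.0 m
mgh₁ = mgh₂ + ½mv² ⇒ v = √(2g(h₁−h₂)) = √(2·11.8·33.0) = 27.907 m/s = 62.43 mph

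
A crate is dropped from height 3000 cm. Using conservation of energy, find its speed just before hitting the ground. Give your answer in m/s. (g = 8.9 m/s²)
Convert to SI: h = 30.0 m
mgh = ½mv² ⇒ v = √(2gh) = √(2·8.9·30.0) = 23.11 m/s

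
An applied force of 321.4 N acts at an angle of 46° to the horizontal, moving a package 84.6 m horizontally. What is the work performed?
W = F·d·cosθ = (321.4)(84.6)cos(46°) = 18890 J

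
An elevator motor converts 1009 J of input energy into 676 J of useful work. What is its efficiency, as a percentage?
η = W_out/W_in = 676/1009 = 67.0%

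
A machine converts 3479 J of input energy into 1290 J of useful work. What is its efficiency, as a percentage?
η = W_out/W_in = 1290/3479 = 37.08%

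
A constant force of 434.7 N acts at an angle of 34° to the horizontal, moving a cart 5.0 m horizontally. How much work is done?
W = F·d·cosθ = (434.7)(5.0)cos(34°) = 1802 J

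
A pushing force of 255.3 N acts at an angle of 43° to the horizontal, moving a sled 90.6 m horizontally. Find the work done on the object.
W = F·d·cosθ = (255.3)(90.6)cos(43°) = 16920 J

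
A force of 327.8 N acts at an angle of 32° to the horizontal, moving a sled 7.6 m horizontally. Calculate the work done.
W = F·d·cosθ = (327.8)(7.6)cos(32°) = 2113 J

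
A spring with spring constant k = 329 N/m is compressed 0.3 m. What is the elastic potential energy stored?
PE = ½kx² = ½(329)(0.3)² = 14.81 J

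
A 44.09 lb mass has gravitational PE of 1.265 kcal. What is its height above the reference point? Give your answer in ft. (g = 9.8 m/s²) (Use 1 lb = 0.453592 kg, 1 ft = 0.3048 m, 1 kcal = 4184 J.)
Convert to SI: m = 19.9989 kg, PE = 5292.76 J
h = PE/(mg) = 5292.76/(19.9989·9.8) = 27.0054 m = 88.6 ft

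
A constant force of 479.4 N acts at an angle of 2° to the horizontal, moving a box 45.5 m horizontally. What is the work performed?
W = F·d·cosθ = (479.4)(45.5)cos(2°) = 21800 J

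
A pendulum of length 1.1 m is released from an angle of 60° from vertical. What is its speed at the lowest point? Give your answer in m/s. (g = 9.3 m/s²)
h = L(1 − cosθ) = 1.1(1 − cos60°) = 0.55 m
v = √(2gh) = √(2·9.3·0.55) = 3.198 m/s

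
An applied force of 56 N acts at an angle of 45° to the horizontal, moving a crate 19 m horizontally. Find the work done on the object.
W = F·d·cosθ = (56)(19)cos(45°) = 752.4 J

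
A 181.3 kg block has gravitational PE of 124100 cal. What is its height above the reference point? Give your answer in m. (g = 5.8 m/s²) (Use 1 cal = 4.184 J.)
Convert to SI: m = 181.3 kg, PE = 519234 J
h = PE/(mg) = 519234/(181.3·5.8) = 493.8 m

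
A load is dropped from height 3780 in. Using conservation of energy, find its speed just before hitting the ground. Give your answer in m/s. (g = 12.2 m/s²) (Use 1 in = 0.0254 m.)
Convert to SI: h = 96.012 m
mgh = ½mv² ⇒ v = √(2gh) = √(2·12.2·96.012) = 48.4 m/s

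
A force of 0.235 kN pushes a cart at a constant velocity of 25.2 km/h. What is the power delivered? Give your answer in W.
Convert to SI: F = 235.0 N, v = 7.0 m/s
P = Fv = (235.0)(7.0) = 1645 W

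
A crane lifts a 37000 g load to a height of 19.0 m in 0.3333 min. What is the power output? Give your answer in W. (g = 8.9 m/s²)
Convert to SI: m = 37.0 kg, h = 19.0 m, t = 19.998 s
P = mgh/t = (37.0)(8.9)(19.0)/19.998 = 312.9 W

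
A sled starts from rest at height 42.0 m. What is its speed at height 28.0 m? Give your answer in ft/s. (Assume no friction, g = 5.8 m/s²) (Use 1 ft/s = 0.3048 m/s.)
mgh₁ = mgh₂ + ½mv² ⇒ v = √(2g(h₁−h₂)) = √(2·5.8·14.0) = 12.7436 m/s = 41.81 ft/s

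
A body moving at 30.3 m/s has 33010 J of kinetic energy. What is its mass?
m = 2·KE/v² = 2·33010/(30.3)² = 71.91 kg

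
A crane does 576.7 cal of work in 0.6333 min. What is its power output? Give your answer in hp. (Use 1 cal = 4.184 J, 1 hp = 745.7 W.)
Convert to SI: W = 2412.91 J, t = 37.998 s
P = W/t = 2412.91/37.998 = 63.501 W = 0.08516 hp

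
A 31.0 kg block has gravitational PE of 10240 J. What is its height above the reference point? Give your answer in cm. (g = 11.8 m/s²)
h = PE/(mg) = 10240.0/(31.0·11.8) = 27.9934 m = 2799 cm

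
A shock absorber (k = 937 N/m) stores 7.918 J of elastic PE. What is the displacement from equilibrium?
x = √(2·PE/k) = √(2·7.918/937) = 0.13 m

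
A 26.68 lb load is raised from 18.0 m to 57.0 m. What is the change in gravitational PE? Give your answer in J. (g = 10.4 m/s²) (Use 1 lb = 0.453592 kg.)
Convert to SI: m = 12.1018 kg, Δh = 39.0 m
ΔPE = mgΔh = (12.1018)(10.4)(39.0) = 4909 J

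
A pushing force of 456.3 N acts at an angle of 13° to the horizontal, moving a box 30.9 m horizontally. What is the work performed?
W = F·d·cosθ = (456.3)(30.9)cos(13°) = 13740 J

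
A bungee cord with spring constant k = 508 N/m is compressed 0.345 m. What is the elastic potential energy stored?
PE = ½kx² = ½(508)(0.345)² = 30.23 J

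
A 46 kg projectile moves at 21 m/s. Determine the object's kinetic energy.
KE = ½mv² = ½(46)(21)² = 10143.0 J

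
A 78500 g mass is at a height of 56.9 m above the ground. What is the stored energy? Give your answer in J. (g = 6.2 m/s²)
Convert to SI: m = 78.5 kg, h = 56.9 m
PE = mgh = (78.5)(6.2)(56.9) = 27690 J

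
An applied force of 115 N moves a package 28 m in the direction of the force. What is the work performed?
W = F·d = (115)(28) = 3220 J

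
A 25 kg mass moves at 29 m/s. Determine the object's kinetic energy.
KE = ½mv² = ½(25)(29)² = 10512.5 J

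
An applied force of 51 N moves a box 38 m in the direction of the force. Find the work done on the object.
W = F·d = (51)(38) = 1938 J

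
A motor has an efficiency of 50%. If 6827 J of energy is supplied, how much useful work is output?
W_out = η·W_in = 0.5·6827 = 3413.5 J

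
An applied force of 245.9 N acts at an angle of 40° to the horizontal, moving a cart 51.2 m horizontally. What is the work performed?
W = F·d·cosθ = (245.9)(51.2)cos(40°) = 9645 J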